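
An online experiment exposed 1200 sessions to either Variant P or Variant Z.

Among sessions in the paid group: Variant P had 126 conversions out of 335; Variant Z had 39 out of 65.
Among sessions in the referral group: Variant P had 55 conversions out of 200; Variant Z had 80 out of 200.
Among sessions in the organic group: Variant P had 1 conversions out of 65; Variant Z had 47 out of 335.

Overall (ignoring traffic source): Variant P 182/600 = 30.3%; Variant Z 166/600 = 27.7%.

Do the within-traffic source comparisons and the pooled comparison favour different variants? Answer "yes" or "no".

yes

Within each traffic source level (paid 37.6% vs 60.0%; referral 27.5% vs 40.0%; organic 1.5% vs 14.0%), Variant Z has the higher rate every time. Pooled: 30.3% vs 27.7% — Variant P has the higher rate overall. The two comparisons disagree.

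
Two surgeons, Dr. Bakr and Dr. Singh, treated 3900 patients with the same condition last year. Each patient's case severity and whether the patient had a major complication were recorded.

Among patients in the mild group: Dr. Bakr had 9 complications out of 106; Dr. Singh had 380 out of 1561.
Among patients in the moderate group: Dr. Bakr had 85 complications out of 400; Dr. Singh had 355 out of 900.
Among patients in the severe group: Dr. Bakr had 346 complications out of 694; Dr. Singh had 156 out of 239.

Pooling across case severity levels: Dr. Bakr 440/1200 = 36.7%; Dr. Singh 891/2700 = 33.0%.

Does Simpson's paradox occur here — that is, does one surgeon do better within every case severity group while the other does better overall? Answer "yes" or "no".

Within each case severity level (mild 8.5% vs 24.3%; moderate 21.2% vs 39.4%; severe 49.9% vs 65.3%), Dr. Bakr has the lower rate every time. Pooled: 36.7% vs 33.0% — Dr. Singh has the lower rate overall. The two comparisons disagree.

yes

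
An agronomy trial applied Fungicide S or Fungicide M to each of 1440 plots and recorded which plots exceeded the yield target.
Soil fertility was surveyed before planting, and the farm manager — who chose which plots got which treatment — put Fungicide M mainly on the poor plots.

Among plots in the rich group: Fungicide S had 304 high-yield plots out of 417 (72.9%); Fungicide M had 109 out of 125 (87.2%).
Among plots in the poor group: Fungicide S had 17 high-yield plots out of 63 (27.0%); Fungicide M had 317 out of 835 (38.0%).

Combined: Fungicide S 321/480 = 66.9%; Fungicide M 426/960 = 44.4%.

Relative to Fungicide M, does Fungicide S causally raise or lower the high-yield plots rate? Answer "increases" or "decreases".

The imbalance in soil fertility arose from how plots were allocated, not from anything the fungicide did; and soil fertility independently affects the outcome. The pooled gap is confounded — condition on soil fertility.
Within each level — rich: 72.9% vs 87.2%; poor: 27.0% vs 38.0% — Fungicide M is higher every time.

decreases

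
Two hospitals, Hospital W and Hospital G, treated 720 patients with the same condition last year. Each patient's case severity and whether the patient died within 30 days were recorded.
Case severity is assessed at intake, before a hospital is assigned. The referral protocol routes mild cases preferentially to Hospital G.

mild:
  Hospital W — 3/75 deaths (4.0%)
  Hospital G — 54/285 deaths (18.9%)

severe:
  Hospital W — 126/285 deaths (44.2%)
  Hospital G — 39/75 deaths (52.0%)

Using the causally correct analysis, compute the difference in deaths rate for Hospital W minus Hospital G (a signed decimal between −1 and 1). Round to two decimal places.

The stratified and pooled comparisons disagree (Hospital W wins within each case severity; Hospital G wins overall), so the answer turns on the causal role of case severity.
Since case severity is a pre-existing factor (not a product of the hospital) and it affects the outcome on its own, it is a confounder. The stratified rates, not the pooled rate, identify the causal effect.
Adjusting over the population distribution of case severity: 0.500·(0.040−0.189) + 0.500·(0.442−0.520) = -0.114.

-0.11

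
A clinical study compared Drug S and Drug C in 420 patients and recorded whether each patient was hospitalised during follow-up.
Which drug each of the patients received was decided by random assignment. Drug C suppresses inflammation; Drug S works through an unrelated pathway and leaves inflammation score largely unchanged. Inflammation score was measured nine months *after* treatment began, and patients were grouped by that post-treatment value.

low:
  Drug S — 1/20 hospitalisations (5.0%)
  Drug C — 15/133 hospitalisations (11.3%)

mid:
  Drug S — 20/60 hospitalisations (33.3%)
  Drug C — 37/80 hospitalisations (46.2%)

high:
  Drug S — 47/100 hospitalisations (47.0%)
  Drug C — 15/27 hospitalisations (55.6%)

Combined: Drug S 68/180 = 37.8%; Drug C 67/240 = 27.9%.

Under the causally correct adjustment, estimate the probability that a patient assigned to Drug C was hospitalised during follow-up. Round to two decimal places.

The distribution of inflammation score is itself part of what the drug does — it is an intermediate outcome. Holding it fixed would remove that part of the effect; the total effect is the pooled difference.
So P(outcome | do(Drug C)) is just the pooled rate for Drug C: 67/240 = 0.279.

0.28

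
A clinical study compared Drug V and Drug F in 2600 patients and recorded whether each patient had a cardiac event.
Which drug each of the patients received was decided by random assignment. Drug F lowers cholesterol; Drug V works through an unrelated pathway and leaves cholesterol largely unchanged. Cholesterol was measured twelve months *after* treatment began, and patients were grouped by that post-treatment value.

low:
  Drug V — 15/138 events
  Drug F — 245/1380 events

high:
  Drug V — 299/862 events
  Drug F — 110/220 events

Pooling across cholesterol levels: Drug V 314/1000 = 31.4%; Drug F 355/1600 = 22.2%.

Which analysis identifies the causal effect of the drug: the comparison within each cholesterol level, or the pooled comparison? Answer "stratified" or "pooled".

Within every cholesterol level Drug V has the lower rate, yet pooled Drug F does — Simpson's reversal.
Because the drug influences cholesterol, cholesterol is a post-treatment mediator, not a confounder. Stratifying on it would bias the estimate; the causal effect is the crude pooled difference.
Pooled: Drug V 31.4% vs Drug F 22.2%; Drug F is lower overall.

pooled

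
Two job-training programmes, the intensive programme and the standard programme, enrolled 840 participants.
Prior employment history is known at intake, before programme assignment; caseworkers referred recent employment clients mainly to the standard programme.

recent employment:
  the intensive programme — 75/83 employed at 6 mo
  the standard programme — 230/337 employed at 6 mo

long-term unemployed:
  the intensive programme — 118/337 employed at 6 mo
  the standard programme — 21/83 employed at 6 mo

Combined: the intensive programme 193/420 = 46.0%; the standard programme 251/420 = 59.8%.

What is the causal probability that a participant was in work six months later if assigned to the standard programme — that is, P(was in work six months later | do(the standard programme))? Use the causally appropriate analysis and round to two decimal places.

The stratified and pooled comparisons disagree (the intensive programme wins within each prior employment history; the standard programme wins overall), so the answer turns on the causal role of prior employment history.
Prior employment history satisfies the back-door criterion: it is not a descendant of the programme, and it blocks the spurious path from programme to outcome. Adjusting for it (i.e., using the within-prior employment history rates) gives the causal effect.
Standardising the standard programme to the population prior employment history mix: 0.500·230/337 + 0.500·21/83 = 0.468.

0.47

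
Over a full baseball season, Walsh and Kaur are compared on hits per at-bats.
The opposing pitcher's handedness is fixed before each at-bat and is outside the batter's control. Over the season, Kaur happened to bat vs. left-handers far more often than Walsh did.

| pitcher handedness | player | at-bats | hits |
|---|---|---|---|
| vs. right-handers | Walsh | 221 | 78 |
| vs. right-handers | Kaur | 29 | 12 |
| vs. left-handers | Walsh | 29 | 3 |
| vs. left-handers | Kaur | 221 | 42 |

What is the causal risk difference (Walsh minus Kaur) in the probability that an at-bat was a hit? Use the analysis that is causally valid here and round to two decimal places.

-0.07

Here pitcher handedness is a common cause — it drives both which player a case falls under and the outcome. The crude comparison mixes populations; the stratum-specific rates are the causally relevant ones.
Adjusting over the population distribution of pitcher handedness: 0.500·(0.353−0.414) + 0.500·(0.103−0.190) = -0.074.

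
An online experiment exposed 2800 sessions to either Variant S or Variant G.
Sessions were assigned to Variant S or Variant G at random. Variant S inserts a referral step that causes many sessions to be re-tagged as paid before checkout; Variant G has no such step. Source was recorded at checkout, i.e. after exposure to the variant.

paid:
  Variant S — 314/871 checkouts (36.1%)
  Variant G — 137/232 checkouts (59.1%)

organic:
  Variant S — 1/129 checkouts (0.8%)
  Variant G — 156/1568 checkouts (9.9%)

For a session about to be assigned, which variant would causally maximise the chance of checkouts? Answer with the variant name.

Variant S

Variant G is higher inside every traffic source stratum but Variant S is higher in aggregate. Whether to stratify depends on how traffic source relates to the variant.
Traffic source lies on the pathway variant → traffic source → outcome, so adjusting for it blocks the indirect effect. For the total causal effect of variant, use the unadjusted pooled rates.
Pooled: Variant S 31.5% vs Variant G 16.3%; Variant S is higher overall.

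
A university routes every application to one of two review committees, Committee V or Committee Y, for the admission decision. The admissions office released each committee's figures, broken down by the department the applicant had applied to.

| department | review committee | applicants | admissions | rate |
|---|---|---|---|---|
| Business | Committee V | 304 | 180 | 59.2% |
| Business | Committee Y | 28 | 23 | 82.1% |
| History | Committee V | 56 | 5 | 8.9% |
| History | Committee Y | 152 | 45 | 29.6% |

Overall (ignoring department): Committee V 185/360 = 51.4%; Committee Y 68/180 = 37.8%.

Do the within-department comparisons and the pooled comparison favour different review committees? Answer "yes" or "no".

Within each department level (Business 59.2% vs 82.1%; History 8.9% vs 29.6%), Committee Y has the higher rate every time. Pooled: 51.4% vs 37.8% — Committee V has the higher rate overall. The two comparisons disagree.

yes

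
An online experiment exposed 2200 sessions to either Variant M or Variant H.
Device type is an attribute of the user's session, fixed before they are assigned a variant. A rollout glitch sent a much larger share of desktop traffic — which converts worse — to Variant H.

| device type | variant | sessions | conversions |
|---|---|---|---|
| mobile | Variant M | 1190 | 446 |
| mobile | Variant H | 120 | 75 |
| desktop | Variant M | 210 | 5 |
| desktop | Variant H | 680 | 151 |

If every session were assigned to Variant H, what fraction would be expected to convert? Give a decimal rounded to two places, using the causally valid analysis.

The imbalance in device type arose from how sessions were allocated, not from anything the variant did; and device type independently affects the outcome. The pooled gap is confounded — condition on device type.
Standardising Variant H to the population device type mix: 0.595·75/120 + 0.405·151/680 = 0.462.

0.46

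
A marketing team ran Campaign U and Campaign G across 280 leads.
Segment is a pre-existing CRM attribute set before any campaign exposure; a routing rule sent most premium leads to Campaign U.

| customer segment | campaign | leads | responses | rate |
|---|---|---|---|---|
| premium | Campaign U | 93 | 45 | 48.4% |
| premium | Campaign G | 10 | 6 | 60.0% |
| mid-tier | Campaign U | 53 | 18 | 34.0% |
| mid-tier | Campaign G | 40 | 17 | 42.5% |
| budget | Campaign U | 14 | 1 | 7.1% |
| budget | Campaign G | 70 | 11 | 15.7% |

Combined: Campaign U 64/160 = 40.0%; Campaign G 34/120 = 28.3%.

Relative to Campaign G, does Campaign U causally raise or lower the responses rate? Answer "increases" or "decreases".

The customer segment-specific comparison favours Campaign G throughout, but the pooled figures favour Campaign U. The question is whether to condition on customer segment.
Nothing the campaign does changes customer segment; the imbalance is an allocation artefact. With customer segment also predicting the outcome, the pooled figure is confounded, and the within-stratum comparison is the causal one.
Within each level — premium: 48.4% vs 60.0%; mid-tier: 34.0% vs 42.5%; budget: 7.1% vs 15.7% — Campaign G is higher every time.

decreases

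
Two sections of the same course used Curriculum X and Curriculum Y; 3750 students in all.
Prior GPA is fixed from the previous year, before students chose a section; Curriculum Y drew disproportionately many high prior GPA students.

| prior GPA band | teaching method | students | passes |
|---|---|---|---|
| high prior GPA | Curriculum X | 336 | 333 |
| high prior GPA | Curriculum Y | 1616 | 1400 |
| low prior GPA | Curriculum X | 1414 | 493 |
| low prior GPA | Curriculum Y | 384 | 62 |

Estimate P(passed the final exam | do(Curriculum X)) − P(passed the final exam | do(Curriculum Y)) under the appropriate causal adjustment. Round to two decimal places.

+0.15

Within every prior GPA band level Curriculum X has the higher rate, yet pooled Curriculum Y does — Simpson's reversal.
Prior GPA band satisfies the back-door criterion: it is not a descendant of the teaching method, and it blocks the spurious path from teaching method to outcome. Adjusting for it (i.e., using the within-prior GPA band rates) gives the causal effect.
Adjusting over the population distribution of prior GPA band: 0.521·(0.991−0.866) + 0.479·(0.349−0.161) = +0.155.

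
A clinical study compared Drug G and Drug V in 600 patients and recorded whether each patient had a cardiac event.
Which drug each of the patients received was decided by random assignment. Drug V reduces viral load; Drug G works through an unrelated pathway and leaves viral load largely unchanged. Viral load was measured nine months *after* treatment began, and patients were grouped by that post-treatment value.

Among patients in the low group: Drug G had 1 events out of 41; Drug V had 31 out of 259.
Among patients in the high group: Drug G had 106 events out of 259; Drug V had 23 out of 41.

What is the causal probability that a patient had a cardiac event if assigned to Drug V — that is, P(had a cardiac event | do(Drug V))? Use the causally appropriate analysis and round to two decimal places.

The stratified and pooled comparisons disagree (Drug G wins within each viral load; Drug V wins overall), so the answer turns on the causal role of viral load.
Viral load lies on the pathway drug → viral load → outcome, so adjusting for it blocks the indirect effect. For the total causal effect of drug, use the unadjusted pooled rates.
So P(outcome | do(Drug V)) is just the pooled rate for Drug V: 54/300 = 0.180.

0.18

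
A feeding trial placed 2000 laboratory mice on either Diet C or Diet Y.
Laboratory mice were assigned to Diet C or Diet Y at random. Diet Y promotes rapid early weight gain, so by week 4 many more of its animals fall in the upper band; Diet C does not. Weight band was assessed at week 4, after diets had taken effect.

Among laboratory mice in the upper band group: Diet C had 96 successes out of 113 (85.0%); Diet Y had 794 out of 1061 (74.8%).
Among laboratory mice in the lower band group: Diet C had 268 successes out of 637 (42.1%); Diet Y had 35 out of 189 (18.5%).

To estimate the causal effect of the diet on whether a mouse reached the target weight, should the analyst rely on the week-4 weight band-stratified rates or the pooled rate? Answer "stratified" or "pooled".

The stratified and pooled comparisons disagree (Diet C wins within each week-4 weight band; Diet Y wins overall), so the answer turns on the causal role of week-4 weight band.
Because the diet influences week-4 weight band, week-4 weight band is a post-treatment mediator, not a confounder. Stratifying on it would bias the estimate; the causal effect is the crude pooled difference.
Pooled: Diet C 48.5% vs Diet Y 66.3%; Diet Y is higher overall.

pooled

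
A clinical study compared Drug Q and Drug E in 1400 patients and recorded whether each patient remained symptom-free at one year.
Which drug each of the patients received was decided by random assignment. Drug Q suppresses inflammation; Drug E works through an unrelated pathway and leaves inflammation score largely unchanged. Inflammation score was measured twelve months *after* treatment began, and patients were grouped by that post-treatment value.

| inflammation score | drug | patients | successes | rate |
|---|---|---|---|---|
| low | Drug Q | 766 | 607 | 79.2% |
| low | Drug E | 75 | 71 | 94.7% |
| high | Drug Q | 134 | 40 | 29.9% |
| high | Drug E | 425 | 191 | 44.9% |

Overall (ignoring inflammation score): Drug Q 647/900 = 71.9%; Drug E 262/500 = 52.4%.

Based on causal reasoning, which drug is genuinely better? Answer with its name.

The distribution of inflammation score is itself part of what the drug does — it is an intermediate outcome. Holding it fixed would remove that part of the effect; the total effect is the pooled difference.
Pooled: Drug Q 71.9% vs Drug E 52.4%; Drug Q is higher overall.

Drug Q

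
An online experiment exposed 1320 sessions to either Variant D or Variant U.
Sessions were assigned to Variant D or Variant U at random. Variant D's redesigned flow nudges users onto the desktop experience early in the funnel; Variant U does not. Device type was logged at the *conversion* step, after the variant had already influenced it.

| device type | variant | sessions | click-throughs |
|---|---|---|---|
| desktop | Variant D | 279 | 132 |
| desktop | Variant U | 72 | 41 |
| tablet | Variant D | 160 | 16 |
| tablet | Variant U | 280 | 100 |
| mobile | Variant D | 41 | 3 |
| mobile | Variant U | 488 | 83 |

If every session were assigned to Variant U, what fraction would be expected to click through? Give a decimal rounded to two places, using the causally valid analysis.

0.27

The stratified and pooled comparisons disagree (Variant U wins within each device type; Variant D wins overall), so the answer turns on the causal role of device type.
Stratifying would compare variants among sessions the variants themselves sorted into device type groups — a form of selection on an intermediate. The unconditioned pooled rates give the total causal effect.
So P(outcome | do(Variant U)) is just the pooled rate for Variant U: 224/840 = 0.267.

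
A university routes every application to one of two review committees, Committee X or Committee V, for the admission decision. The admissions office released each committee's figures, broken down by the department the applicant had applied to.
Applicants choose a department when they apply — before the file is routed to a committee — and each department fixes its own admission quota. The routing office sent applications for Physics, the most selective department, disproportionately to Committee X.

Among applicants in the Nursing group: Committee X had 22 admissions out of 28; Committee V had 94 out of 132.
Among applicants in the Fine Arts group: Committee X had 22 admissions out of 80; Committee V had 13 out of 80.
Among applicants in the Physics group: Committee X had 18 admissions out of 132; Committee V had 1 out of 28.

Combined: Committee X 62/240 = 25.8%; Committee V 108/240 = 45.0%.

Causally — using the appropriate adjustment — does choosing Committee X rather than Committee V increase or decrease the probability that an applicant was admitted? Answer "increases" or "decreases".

increases

Committee X is higher inside every department stratum but Committee V is higher in aggregate. Whether to stratify depends on how department relates to the review committee.
Since department is a pre-existing factor (not a product of the review committee) and it affects the outcome on its own, it is a confounder. The stratified rates, not the pooled rate, identify the causal effect.
Within each level — Nursing: 78.6% vs 71.2%; Fine Arts: 27.5% vs 16.2%; Physics: 13.6% vs 3.6% — Committee X is higher every time.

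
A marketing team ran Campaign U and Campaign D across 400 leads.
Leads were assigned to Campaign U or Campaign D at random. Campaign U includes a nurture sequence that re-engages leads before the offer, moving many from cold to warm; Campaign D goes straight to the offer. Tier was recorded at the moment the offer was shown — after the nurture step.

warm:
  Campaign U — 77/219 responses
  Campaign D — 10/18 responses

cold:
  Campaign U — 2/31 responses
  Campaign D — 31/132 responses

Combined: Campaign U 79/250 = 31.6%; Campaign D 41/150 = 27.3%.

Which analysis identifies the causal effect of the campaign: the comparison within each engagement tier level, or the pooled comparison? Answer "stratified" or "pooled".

The stratified and pooled comparisons disagree (Campaign D wins within each engagement tier; Campaign U wins overall), so the answer turns on the causal role of engagement tier.
Engagement tier here is a post-treatment variable shaped by the campaign; conditioning on it would introduce bias rather than remove it. The overall comparison is the causal one.
Pooled: Campaign U 31.6% vs Campaign D 27.3%; Campaign U is higher overall.

pooled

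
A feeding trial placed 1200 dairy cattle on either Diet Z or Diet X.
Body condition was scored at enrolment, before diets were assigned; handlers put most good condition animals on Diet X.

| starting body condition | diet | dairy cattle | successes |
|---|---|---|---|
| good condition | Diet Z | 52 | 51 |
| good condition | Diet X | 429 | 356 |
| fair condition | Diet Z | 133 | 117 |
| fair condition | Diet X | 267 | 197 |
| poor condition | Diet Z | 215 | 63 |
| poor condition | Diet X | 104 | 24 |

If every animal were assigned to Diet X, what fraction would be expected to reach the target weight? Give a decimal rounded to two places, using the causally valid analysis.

0.64

Diet Z is higher inside every starting body condition stratum but Diet X is higher in aggregate. Whether to stratify depends on how starting body condition relates to the diet.
Here starting body condition is a common cause — it drives both which diet a case falls under and the outcome. The crude comparison mixes populations; the stratum-specific rates are the causally relevant ones.
Standardising Diet X to the population starting body condition mix: 0.401·356/429 + 0.333·197/267 + 0.266·24/104 = 0.640.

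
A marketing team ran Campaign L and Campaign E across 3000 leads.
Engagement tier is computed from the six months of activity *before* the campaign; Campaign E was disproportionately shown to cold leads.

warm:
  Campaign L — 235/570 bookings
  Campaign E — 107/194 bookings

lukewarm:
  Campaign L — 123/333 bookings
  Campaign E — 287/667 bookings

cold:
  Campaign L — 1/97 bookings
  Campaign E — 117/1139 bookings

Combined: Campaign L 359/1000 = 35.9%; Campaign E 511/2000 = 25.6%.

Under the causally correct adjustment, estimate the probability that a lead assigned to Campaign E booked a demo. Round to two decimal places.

0.33

Nothing the campaign does changes engagement tier; the imbalance is an allocation artefact. With engagement tier also predicting the outcome, the pooled figure is confounded, and the within-stratum comparison is the causal one.
Standardising Campaign E to the population engagement tier mix: 0.255·107/194 + 0.333·287/667 + 0.412·117/1139 = 0.326.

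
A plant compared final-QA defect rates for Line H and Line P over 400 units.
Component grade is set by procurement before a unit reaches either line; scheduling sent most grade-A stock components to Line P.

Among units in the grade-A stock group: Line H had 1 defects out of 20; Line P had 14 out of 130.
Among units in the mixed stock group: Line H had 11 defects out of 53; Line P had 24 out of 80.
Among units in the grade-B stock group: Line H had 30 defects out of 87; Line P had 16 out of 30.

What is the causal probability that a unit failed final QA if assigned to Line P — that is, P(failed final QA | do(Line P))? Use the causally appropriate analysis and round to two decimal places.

0.30

The imbalance in component grade arose from how units were allocated, not from anything the line did; and component grade independently affects the outcome. The pooled gap is confounded — condition on component grade.
Standardising Line P to the population component grade mix: 0.375·14/130 + 0.333·24/80 + 0.292·16/30 = 0.296.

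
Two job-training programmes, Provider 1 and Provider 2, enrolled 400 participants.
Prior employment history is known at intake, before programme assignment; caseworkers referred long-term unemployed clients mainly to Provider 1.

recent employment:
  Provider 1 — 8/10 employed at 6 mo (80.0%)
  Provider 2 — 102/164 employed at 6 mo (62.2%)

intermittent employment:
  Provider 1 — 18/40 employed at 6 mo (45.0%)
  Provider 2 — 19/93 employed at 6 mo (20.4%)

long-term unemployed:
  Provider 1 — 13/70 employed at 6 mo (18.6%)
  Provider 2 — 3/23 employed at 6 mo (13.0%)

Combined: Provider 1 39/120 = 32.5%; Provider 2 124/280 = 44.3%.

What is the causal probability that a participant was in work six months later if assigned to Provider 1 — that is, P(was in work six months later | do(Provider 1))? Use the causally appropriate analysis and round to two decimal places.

The stratified and pooled comparisons disagree (Provider 1 wins within each prior employment history; Provider 2 wins overall), so the answer turns on the causal role of prior employment history.
Prior employment history satisfies the back-door criterion: it is not a descendant of the programme, and it blocks the spurious path from programme to outcome. Adjusting for it (i.e., using the within-prior employment history rates) gives the causal effect.
Standardising Provider 1 to the population prior employment history mix: 0.435·8/10 + 0.333·18/40 + 0.233·13/70 = 0.541.

0.54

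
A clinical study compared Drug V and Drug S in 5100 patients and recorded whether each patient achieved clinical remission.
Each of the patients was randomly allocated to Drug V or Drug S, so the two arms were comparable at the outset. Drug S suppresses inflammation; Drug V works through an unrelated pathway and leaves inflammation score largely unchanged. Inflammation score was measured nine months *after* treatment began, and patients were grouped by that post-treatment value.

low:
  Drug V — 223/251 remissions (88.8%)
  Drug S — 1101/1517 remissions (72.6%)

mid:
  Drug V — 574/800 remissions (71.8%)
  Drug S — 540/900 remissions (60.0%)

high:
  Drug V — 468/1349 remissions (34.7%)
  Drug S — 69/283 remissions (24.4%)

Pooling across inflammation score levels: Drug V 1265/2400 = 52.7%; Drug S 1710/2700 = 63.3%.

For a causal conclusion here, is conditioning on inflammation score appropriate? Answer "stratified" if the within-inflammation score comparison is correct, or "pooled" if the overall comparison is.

Because the drug influences inflammation score, inflammation score is a post-treatment mediator, not a confounder. Stratifying on it would bias the estimate; the causal effect is the crude pooled difference.
Pooled: Drug V 52.7% vs Drug S 63.3%; Drug S is higher overall.

pooled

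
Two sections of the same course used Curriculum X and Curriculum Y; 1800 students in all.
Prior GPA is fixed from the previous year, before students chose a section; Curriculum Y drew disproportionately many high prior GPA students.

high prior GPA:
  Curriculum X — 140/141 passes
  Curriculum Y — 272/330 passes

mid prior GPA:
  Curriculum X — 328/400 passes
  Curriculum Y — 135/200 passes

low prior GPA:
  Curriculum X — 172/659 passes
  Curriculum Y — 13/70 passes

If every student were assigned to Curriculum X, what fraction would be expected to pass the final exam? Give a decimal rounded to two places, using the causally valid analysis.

0.64

Here prior GPA band is a common cause — it drives both which teaching method a case falls under and the outcome. The crude comparison mixes populations; the stratum-specific rates are the causally relevant ones.
Standardising Curriculum X to the population prior GPA band mix: 0.262·140/141 + 0.333·328/400 + 0.405·172/659 = 0.639.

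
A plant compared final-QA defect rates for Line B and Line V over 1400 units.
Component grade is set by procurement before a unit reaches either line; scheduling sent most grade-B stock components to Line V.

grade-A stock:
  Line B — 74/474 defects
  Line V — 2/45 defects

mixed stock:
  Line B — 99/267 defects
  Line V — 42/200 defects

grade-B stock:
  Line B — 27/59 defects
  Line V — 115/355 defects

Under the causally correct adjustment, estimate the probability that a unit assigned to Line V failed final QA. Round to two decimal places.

The component grade-specific comparison favours Line V throughout, but the pooled figures favour Line B. The question is whether to condition on component grade.
Component grade is set before the line has any effect — it is not caused by the line — and it independently drives the outcome. That makes it a confounder, so the causal comparison is within component grade levels.
Standardising Line V to the population component grade mix: 0.371·2/45 + 0.334·42/200 + 0.296·115/355 = 0.182.

0.18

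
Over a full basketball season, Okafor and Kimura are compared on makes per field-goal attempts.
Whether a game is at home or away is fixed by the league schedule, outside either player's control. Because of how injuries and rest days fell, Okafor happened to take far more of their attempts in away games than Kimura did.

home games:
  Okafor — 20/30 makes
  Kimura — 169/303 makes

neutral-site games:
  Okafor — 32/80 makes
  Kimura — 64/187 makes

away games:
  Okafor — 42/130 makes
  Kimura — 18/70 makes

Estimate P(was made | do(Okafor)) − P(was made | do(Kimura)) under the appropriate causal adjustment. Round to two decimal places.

The game venue-specific comparison favours Okafor throughout, but the pooled figures favour Kimura. The question is whether to condition on game venue.
Since game venue is a pre-existing factor (not a product of the player) and it affects the outcome on its own, it is a confounder. The stratified rates, not the pooled rate, identify the causal effect.
Adjusting over the population distribution of game venue: 0.416·(0.667−0.558) + 0.334·(0.400−0.342) + 0.250·(0.323−0.257) = +0.081.

+0.08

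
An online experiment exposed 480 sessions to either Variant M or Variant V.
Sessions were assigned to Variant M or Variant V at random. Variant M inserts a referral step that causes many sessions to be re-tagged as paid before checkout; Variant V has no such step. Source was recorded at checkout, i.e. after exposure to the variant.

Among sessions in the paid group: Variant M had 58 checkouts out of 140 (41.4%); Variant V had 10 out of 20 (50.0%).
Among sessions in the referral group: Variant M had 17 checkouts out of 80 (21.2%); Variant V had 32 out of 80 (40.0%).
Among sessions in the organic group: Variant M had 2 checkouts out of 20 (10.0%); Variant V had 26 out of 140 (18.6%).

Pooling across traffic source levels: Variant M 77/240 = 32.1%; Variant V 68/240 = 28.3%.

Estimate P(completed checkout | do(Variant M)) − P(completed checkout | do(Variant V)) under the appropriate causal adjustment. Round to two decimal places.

The stratified and pooled comparisons disagree (Variant V wins within each traffic source; Variant M wins overall), so the answer turns on the causal role of traffic source.
Stratifying would compare variants among sessions the variants themselves sorted into traffic source groups — a form of selection on an intermediate. The unconditioned pooled rates give the total causal effect.
The causal difference is the pooled difference: 0.321 − 0.283 = +0.037.

+0.04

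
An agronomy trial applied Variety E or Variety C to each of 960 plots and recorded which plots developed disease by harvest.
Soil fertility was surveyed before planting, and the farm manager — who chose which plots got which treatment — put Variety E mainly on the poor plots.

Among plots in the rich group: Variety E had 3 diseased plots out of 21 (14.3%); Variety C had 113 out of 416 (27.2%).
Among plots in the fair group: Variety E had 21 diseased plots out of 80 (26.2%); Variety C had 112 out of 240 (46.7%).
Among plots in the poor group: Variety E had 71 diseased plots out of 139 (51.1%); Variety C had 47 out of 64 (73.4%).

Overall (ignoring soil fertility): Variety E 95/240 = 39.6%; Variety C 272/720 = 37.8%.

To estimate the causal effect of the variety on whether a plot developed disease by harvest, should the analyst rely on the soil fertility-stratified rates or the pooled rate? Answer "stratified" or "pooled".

stratified

Since soil fertility is a pre-existing factor (not a product of the variety) and it affects the outcome on its own, it is a confounder. The stratified rates, not the pooled rate, identify the causal effect.
Within each level — rich: 14.3% vs 27.2%; fair: 26.2% vs 46.7%; poor: 51.1% vs 73.4% — Variety E is lower every time.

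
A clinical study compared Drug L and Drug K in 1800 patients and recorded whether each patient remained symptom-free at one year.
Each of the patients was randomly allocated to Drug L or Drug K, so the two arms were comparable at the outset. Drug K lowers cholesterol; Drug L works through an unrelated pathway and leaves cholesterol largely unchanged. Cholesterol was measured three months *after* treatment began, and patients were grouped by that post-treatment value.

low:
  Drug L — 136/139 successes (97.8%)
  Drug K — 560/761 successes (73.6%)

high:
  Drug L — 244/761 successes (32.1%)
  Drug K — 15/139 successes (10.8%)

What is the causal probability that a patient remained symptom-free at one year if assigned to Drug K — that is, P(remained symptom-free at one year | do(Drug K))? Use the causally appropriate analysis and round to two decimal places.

0.64

Cholesterol lies on the pathway drug → cholesterol → outcome, so adjusting for it blocks the indirect effect. For the total causal effect of drug, use the unadjusted pooled rates.
So P(outcome | do(Drug K)) is just the pooled rate for Drug K: 575/900 = 0.639.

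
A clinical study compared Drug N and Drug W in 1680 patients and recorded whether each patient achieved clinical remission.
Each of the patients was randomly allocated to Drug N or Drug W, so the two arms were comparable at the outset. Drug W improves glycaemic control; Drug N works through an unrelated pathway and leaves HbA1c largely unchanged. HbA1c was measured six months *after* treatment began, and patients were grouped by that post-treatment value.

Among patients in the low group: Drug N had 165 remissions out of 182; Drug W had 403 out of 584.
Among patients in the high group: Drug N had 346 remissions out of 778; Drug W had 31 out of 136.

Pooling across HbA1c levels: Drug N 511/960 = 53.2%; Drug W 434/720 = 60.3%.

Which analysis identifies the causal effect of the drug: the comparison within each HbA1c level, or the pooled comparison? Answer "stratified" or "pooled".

pooled

The distribution of HbA1c is itself part of what the drug does — it is an intermediate outcome. Holding it fixed would remove that part of the effect; the total effect is the pooled difference.
Pooled: Drug N 53.2% vs Drug W 60.3%; Drug W is higher overall.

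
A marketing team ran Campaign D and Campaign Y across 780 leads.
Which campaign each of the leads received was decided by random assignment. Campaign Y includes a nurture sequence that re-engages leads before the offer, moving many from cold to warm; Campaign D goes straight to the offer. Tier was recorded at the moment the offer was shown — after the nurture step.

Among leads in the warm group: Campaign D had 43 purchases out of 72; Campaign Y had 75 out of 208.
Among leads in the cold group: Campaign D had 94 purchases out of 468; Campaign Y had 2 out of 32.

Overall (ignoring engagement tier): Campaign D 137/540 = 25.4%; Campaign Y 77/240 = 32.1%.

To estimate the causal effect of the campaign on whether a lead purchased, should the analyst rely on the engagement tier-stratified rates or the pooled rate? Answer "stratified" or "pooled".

The engagement tier-specific comparison favours Campaign D throughout, but the pooled figures favour Campaign Y. The question is whether to condition on engagement tier.
Engagement tier is downstream of the campaign. One should not condition on a consequence of treatment, so the overall rates are the right comparison.
Pooled: Campaign D 25.4% vs Campaign Y 32.1%; Campaign Y is higher overall.

pooled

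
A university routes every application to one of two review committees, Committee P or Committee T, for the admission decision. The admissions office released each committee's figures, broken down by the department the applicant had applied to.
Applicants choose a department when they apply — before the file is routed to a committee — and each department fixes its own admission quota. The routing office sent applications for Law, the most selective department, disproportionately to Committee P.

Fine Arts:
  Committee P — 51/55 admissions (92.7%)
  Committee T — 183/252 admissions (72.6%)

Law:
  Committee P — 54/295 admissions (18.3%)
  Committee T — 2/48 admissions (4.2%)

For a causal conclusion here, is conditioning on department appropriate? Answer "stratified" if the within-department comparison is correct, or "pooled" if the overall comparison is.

stratified

Department is set before the review committee has any effect — it is not caused by the review committee — and it independently drives the outcome. That makes it a confounder, so the causal comparison is within department levels.
Within each level — Fine Arts: 92.7% vs 72.6%; Law: 18.3% vs 4.2% — Committee P is higher every time.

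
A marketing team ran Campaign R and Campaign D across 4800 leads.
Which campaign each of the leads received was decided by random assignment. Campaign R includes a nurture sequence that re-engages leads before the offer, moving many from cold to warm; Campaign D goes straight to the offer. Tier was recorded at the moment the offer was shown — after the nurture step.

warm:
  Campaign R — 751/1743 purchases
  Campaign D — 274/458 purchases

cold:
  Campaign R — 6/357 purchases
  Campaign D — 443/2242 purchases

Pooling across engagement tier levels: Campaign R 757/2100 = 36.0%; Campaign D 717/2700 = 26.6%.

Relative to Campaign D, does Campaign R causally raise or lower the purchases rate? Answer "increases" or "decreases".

The distribution of engagement tier is itself part of what the campaign does — it is an intermediate outcome. Holding it fixed would remove that part of the effect; the total effect is the pooled difference.
Pooled: Campaign R 36.0% vs Campaign D 26.6%; Campaign R is higher overall.

increases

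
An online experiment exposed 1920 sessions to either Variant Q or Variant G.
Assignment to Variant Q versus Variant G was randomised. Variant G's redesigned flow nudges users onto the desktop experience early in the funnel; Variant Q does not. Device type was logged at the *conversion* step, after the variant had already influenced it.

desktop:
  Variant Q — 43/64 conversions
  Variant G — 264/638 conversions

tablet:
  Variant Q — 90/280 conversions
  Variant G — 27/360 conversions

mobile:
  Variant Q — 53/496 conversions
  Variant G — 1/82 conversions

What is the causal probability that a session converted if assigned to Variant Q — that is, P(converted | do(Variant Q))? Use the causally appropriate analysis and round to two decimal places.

Device type is recorded after the variant and is itself shifted by it — it sits on the causal path from variant to outcome. Conditioning on a mediator would strip out part of the effect we want; the pooled comparison gives the total causal effect.
So P(outcome | do(Variant Q)) is just the pooled rate for Variant Q: 186/840 = 0.221.

0.22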